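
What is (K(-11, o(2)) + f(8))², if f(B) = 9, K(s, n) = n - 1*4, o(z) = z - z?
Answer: 25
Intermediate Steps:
o(z) = 0
K(s, n) = -4 + n (K(s, n) = n - 4 = -4 + n)
(K(-11, o(2)) + f(8))² = ((-4 + 0) + 9)² = (-4 + 9)² = 5² = 25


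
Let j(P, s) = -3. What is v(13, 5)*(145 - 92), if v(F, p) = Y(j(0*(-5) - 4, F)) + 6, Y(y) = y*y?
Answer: 795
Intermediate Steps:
Y(y) = y²
v(F, p) = 15 (v(F, p) = (-3)² + 6 = 9 + 6 = 15)
v(13, 5)*(145 - 92) = 15*(145 - 92) = 15*53 = 795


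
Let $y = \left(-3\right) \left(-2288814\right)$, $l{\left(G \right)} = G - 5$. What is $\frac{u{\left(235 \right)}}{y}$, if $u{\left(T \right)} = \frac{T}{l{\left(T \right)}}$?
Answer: $\frac{47}{315856332} \approx 1.488 \cdot 10^{-7}$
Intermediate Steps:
$l{\left(G \right)} = -5 + G$
$u{\left(T \right)} = \frac{T}{-5 + T}$
$y = 6866442$
$\frac{u{\left(235 \right)}}{y} = \frac{235 \frac{1}{-5 + 235}}{6866442} = \frac{235}{230} \cdot \frac{1}{6866442} = 235 \cdot \frac{1}{230} \cdot \frac{1}{6866442} = \frac{47}{46} \cdot \frac{1}{6866442} = \frac{47}{315856332}$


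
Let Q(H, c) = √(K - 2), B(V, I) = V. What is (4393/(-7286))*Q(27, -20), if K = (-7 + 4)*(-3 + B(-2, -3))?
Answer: -4393*√13/7286 ≈ -2.1739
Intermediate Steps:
K = 15 (K = (-7 + 4)*(-3 - 2) = -3*(-5) = 15)
Q(H, c) = √13 (Q(H, c) = √(15 - 2) = √13)
(4393/(-7286))*Q(27, -20) = (4393/(-7286))*√13 = (4393*(-1/7286))*√13 = -4393*√13/7286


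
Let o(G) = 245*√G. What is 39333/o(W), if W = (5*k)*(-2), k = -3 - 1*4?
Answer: 5619*√70/2450 ≈ 19.189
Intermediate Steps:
k = -7 (k = -3 - 4 = -7)
W = 70 (W = (5*(-7))*(-2) = -35*(-2) = 70)
39333/o(W) = 39333/((245*√70)) = 39333*(√70/17150) = 5619*√70/2450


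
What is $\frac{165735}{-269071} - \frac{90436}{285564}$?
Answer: $- \frac{17915413624}{19209247761} \approx -0.93264$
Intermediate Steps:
$\frac{165735}{-269071} - \frac{90436}{285564} = 165735 \left(- \frac{1}{269071}\right) - \frac{22609}{71391} = - \frac{165735}{269071} - \frac{22609}{71391} = - \frac{17915413624}{19209247761}$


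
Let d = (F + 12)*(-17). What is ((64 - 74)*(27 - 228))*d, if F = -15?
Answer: 102510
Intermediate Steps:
d = 51 (d = (-15 + 12)*(-17) = -3*(-17) = 51)
((64 - 74)*(27 - 228))*d = ((64 - 74)*(27 - 228))*51 = -10*(-201)*51 = 2010*51 = 102510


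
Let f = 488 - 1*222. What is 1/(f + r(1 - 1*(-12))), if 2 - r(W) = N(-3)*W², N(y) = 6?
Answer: -1/746 ≈ -0.0013405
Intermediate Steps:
f = 266 (f = 488 - 222 = 266)
r(W) = 2 - 6*W²
1/(f + r(1 - 1*(-12))) = 1/(266 + (2 - 6*(1 - 1*(-12))²)) = 1/(266 + (2 - 6*(1 + 12)²)) = 1/(266 + (2 - 6*13²)) = 1/(266 + (2 - 6*169)) = 1/(266 + (2 - 1014)) = 1/(266 - 1012) = 1/(-746) = -1/746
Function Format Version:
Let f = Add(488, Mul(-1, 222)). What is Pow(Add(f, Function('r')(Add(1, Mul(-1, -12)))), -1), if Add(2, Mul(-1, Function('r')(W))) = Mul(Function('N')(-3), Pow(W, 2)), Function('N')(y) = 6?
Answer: Rational(-1, 746) ≈ -0.0013405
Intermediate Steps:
f = 266 (f = Add(488, -222) = 266)
Function('r')(W) = Add(2, Mul(-6, Pow(W, 2))) (Function('r')(W) = Add(2, Mul(-1, Mul(6, Pow(W, 2)))) = Add(2, Mul(-6, Pow(W, 2))))
Pow(Add(f, Function('r')(Add(1, Mul(-1, -12)))), -1) = Pow(Add(266, Add(2, Mul(-6, Pow(Add(1, Mul(-1, -12)), 2)))), -1) = Pow(Add(266, Add(2, Mul(-6, Pow(Add(1, 12), 2)))), -1) = Pow(Add(266, Add(2, Mul(-6, Pow(13, 2)))), -1) = Pow(Add(266, Add(2, Mul(-6, 169))), -1) = Pow(Add(266, Add(2, -1014)), -1) = Pow(Add(266, -1012), -1) = Pow(-746, -1) = Rational(-1, 746)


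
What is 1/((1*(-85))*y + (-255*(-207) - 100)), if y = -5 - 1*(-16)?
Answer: 1/51750 ≈ 1.9324e-5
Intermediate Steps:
y = 11 (y = -5 + 16 = 11)
1/((1*(-85))*y + (-255*(-207) - 100)) = 1/((1*(-85))*11 + (-255*(-207) - 100)) = 1/(-85*11 + (52785 - 100)) = 1/(-935 + 52685) = 1/51750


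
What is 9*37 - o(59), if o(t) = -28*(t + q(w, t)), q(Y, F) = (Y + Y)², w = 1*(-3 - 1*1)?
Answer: 3777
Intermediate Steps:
w = -4 (w = 1*(-3 - 1) = 1*(-4) = -4)
q(Y, F) = 4*Y² (q(Y, F) = (2*Y)² = 4*Y²)
o(t) = -1792 - 28*t (o(t) = -28*(t + 4*(-4)²) = -28*(t + 4*16) = -28*(t + 64) = -28*(64 + t) = -1792 - 28*t)
9*37 - o(59) = 9*37 - (-1792 - 28*59) = 333 - (-1792 - 1652) = 333 - 1*(-3444) = 333 + 3444 = 3777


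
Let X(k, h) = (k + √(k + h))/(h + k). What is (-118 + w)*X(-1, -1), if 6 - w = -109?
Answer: -3/2 + 3*I*√2/2 ≈ -1.5 + 2.1213*I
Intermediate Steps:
w = 115 (w = 6 - 1*(-109) = 6 + 109 = 115)
X(k, h) = (k + √(h + k))/(h + k)
(-118 + w)*X(-1, -1) = (-118 + 115)*((-1 - 1 - √(-1 - 1))/(-1 - 1)^(3/2)) = -3*(-1 - 1 - √(-2))/(-2)^(3/2) = -3*I*√2/4*(-1 - 1 - I*√2) = -3*I*√2/4*(-2 - I*√2) = -3*I*√2*(-2 - I*√2)/4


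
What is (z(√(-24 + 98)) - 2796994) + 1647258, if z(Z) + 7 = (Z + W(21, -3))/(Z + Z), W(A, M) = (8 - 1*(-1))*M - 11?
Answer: -2299485/2 - 19*√74/74 ≈ -1.1497e+6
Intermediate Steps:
W(A, M) = -11 + 9*M (W(A, M) = (8 + 1)*M - 11 = 9*M - 11 = -11 + 9*M)
z(Z) = -7 + (-38 + Z)/(2*Z) (z(Z) = -7 + (Z + (-11 + 9*(-3)))/(Z + Z) = -7 + (Z + (-11 - 27))/((2*Z)) = -7 + (Z - 38)*(1/(2*Z)) = -7 + (-38 + Z)*(1/(2*Z)) = -7 + (-38 + Z)/(2*Z))
(z(√(-24 + 98)) - 2796994) + 1647258 = ((-13/2 - 19/√(-24 + 98)) - 2796994) + 1647258 = ((-13/2 - 19*√74/74) - 2796994) + 1647258 = (-5594001/2 - 19*√74/74) + 1647258 = -2299485/2 - 19*√74/74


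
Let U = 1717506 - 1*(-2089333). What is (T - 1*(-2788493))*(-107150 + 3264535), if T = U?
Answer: 20824002326820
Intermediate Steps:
U = 3806839 (U = 1717506 + 2089333 = 3806839)
T = 3806839
(T - 1*(-2788493))*(-107150 + 3264535) = (3806839 - 1*(-2788493))*(-107150 + 3264535) = (3806839 + 2788493)*3157385 = 6595332*3157385 = 20824002326820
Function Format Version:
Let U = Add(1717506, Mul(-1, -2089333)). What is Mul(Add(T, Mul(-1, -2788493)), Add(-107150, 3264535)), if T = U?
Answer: 20824002326820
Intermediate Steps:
U = 3806839 (U = Add(1717506, 2089333) = 3806839)
T = 3806839
Mul(Add(T, Mul(-1, -2788493)), Add(-107150, 3264535)) = Mul(Add(3806839, Mul(-1, -2788493)), Add(-107150, 3264535)) = Mul(Add(3806839, 2788493), 3157385) = Mul(6595332, 3157385) = 20824002326820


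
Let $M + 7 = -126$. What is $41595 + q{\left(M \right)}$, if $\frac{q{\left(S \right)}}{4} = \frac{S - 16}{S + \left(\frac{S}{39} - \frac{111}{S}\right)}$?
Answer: $\frac{29253984897}{703231} \approx 41599.0$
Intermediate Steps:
$M = -133$ ($M = -7 - 126 = -133$)
$q{\left(S \right)} = \frac{4 \left(-16 + S\right)}{- \frac{111}{S} + \frac{40 S}{39}}$ ($q{\left(S \right)} = 4 \frac{S - 16}{S + \left(\frac{S}{39} - \frac{111}{S}\right)} = 4 \frac{-16 + S}{S + \left(S \frac{1}{39} - \frac{111}{S}\right)} = 4 \frac{-16 + S}{S + \left(\frac{S}{39} - \frac{111}{S}\right)} = 4 \frac{-16 + S}{S + \left(- \frac{111}{S} + \frac{S}{39}\right)} = 4 \frac{-16 + S}{- \frac{111}{S} + \frac{40 S}{39}} = \frac{4 \left(-16 + S\right)}{- \frac{111}{S} + \frac{40 S}{39}}$)
$41595 + q{\left(M \right)} = 41595 + 156 \left(-133\right) \frac{1}{-4329 + 40 \left(-133\right)^{2}} \left(-16 - 133\right) = 41595 + 156 \left(-133\right) \frac{1}{-4329 + 40 \cdot 17689} \left(-149\right) = 41595 + 156 \left(-133\right) \frac{1}{-4329 + 707560} \left(-149\right) = 41595 + 156 \left(-133\right) \frac{1}{703231} \left(-149\right) = 41595 + \frac{3091452}{703231} = \frac{29253984897}{703231}$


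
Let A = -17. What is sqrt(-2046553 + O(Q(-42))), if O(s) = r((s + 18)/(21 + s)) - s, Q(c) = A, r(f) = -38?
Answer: I*sqrt(2046574) ≈ 1430.6*I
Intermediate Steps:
Q(c) = -17
O(s) = -38 - s
sqrt(-2046553 + O(Q(-42))) = sqrt(-2046553 + (-38 - 1*(-17))) = sqrt(-2046553 + (-38 + 17)) = sqrt(-2046553 - 21) = sqrt(-2046574) = I*sqrt(2046574)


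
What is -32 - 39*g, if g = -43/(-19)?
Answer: -2285/19 ≈ -120.26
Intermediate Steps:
g = 43/19 (g = -43*(-1/19) = 43/19 ≈ 2.2632)
-32 - 39*g = -32 - 39*43/19 = -32 - 1677/19 = -2285/19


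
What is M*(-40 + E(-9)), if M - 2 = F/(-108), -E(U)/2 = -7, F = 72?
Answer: -104/3 ≈ -34.667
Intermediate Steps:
E(U) = 14 (E(U) = -2*(-7) = 14)
M = 4/3 (M = 2 + 72/(-108) = 2 + 72*(-1/108) = 2 - ⅔ = 4/3 ≈ 1.3333)
M*(-40 + E(-9)) = 4*(-40 + 14)/3 = (4/3)*(-26) = -104/3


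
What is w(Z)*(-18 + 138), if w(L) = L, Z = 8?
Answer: 960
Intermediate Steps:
w(Z)*(-18 + 138) = 8*(-18 + 138) = 8*120 = 960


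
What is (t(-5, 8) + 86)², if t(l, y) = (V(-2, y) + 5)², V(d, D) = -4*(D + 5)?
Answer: 5267025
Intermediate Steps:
V(d, D) = -20 - 4*D (V(d, D) = -4*(5 + D) = -20 - 4*D)
t(l, y) = (-15 - 4*y)² (t(l, y) = ((-20 - 4*y) + 5)² = (-15 - 4*y)²)
(t(-5, 8) + 86)² = ((15 + 4*8)² + 86)² = ((15 + 32)² + 86)² = (47² + 86)² = (2209 + 86)² = 2295² = 5267025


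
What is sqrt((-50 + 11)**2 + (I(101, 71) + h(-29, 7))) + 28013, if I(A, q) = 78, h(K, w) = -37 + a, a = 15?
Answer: 28013 + sqrt(1577) ≈ 28053.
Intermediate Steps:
h(K, w) = -22 (h(K, w) = -37 + 15 = -22)
sqrt((-50 + 11)**2 + (I(101, 71) + h(-29, 7))) + 28013 = sqrt((-50 + 11)**2 + (78 - 22)) + 28013 = sqrt((-39)**2 + 56) + 28013 = sqrt(1521 + 56) + 28013 = sqrt(1577) + 28013 = 28013 + sqrt(1577)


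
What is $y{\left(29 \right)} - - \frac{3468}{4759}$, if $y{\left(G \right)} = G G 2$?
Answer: $\frac{8008106}{4759} \approx 1682.7$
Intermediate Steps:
$y{\left(G \right)} = 2 G^{2}$ ($y{\left(G \right)} = G^{2} \cdot 2 = 2 G^{2}$)
$y{\left(29 \right)} - - \frac{3468}{4759} = 2 \cdot 29^{2} - - \frac{3468}{4759} = 2 \cdot 841 - \left(-3468\right) \frac{1}{4759} = 1682 - - \frac{3468}{4759} = 1682 + \frac{3468}{4759} = \frac{8008106}{4759}$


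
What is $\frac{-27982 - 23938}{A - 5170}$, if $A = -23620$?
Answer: $\frac{5192}{2879} \approx 1.8034$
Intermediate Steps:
$\frac{-27982 - 23938}{A - 5170} = \frac{-27982 - 23938}{-23620 - 5170} = - \frac{51920}{-28790} = \left(-51920\right) \left(- \frac{1}{28790}\right) = \frac{5192}{2879}$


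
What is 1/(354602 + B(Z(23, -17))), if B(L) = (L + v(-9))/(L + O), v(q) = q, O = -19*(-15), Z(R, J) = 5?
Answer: 145/51417288 ≈ 2.8201e-6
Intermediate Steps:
O = 285
B(L) = (-9 + L)/(285 + L) (B(L) = (L - 9)/(L + 285) = (-9 + L)/(285 + L))
1/(354602 + B(Z(23, -17))) = 1/(354602 + (-9 + 5)/(285 + 5)) = 1/(354602 - 4/290) = 1/(354602 + (1/290)*(-4)) = 1/(354602 - 2/145) = 1/(51417288/145) = 145/51417288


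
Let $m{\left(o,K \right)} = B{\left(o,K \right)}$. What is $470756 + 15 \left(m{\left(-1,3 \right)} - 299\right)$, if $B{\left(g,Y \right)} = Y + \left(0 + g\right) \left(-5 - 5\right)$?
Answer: $466466$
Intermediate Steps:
$B{\left(g,Y \right)} = Y - 10 g$ ($B{\left(g,Y \right)} = Y + g \left(-10\right) = Y - 10 g$)
$m{\left(o,K \right)} = K - 10 o$
$470756 + 15 \left(m{\left(-1,3 \right)} - 299\right) = 470756 + 15 \left(\left(3 - -10\right) - 299\right) = 470756 + 15 \left(\left(3 + 10\right) - 299\right) = 470756 + 15 \left(13 - 299\right) = 470756 + 15 \left(-286\right) = 470756 - 4290 = 466466$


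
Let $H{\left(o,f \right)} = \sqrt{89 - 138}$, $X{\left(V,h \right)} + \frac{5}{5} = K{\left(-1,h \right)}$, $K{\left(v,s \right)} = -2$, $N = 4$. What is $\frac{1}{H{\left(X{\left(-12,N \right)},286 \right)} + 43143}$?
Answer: $\frac{43143}{1861318498} - \frac{7 i}{1861318498} \approx 2.3179 \cdot 10^{-5} - 3.7608 \cdot 10^{-9} i$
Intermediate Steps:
$X{\left(V,h \right)} = -3$ ($X{\left(V,h \right)} = -1 - 2 = -3$)
$H{\left(o,f \right)} = 7 i$ ($H{\left(o,f \right)} = \sqrt{-49} = 7 i$)
$\frac{1}{H{\left(X{\left(-12,N \right)},286 \right)} + 43143} = \frac{1}{7 i + 43143} = \frac{1}{43143 + 7 i} = \frac{43143 - 7 i}{1861318498}$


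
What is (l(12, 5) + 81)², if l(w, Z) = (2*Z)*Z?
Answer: 17161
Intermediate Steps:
l(w, Z) = 2*Z²
(l(12, 5) + 81)² = (2*5² + 81)² = (2*25 + 81)² = (50 + 81)² = 131² = 17161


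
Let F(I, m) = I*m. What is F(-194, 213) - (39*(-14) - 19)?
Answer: -40757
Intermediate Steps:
F(-194, 213) - (39*(-14) - 19) = -194*213 - (39*(-14) - 19) = -41322 - (-546 - 19) = -41322 - 1*(-565) = -41322 + 565 = -40757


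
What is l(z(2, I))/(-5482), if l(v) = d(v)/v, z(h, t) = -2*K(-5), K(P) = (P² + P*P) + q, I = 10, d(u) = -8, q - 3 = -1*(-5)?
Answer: -1/79489 ≈ -1.2580e-5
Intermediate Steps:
q = 8 (q = 3 - 1*(-5) = 3 + 5 = 8)
K(P) = 8 + 2*P² (K(P) = (P² + P*P) + 8 = (P² + P²) + 8 = 2*P² + 8 = 8 + 2*P²)
z(h, t) = -116 (z(h, t) = -2*(8 + 2*(-5)²) = -2*(8 + 2*25) = -2*(8 + 50) = -2*58 = -116)
l(v) = -8/v
l(z(2, I))/(-5482) = -8/(-116)/(-5482) = -8*(-1/116)*(-1/5482) = (2/29)*(-1/5482) = -1/79489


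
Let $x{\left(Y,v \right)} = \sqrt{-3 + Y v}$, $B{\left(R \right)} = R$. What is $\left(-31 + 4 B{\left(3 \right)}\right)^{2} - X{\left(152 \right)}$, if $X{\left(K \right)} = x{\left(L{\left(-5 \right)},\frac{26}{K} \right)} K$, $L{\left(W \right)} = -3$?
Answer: $361 - 4 i \sqrt{5073} \approx 361.0 - 284.9 i$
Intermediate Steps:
$X{\left(K \right)} = K \sqrt{-3 - \frac{78}{K}}$ ($X{\left(K \right)} = \sqrt{-3 - 3 \frac{26}{K}} K = \sqrt{-3 - \frac{78}{K}} K = K \sqrt{-3 - \frac{78}{K}}$)
$\left(-31 + 4 B{\left(3 \right)}\right)^{2} - X{\left(152 \right)} = \left(-31 + 4 \cdot 3\right)^{2} - 152 \sqrt{3} \sqrt{\frac{-26 - 152}{152}} = \left(-31 + 12\right)^{2} - 152 \sqrt{3} \sqrt{\frac{-26 - 152}{152}} = \left(-19\right)^{2} - 152 \sqrt{3} \sqrt{\frac{1}{152} \left(-178\right)} = 361 - 152 \sqrt{3} \sqrt{- \frac{89}{76}} = 361 - 152 \sqrt{3} \frac{i \sqrt{1691}}{38} = 361 - 4 i \sqrt{5073}$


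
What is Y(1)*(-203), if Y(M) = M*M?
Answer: -203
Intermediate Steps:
Y(M) = M**2
Y(1)*(-203) = 1**2*(-203) = 1*(-203) = -203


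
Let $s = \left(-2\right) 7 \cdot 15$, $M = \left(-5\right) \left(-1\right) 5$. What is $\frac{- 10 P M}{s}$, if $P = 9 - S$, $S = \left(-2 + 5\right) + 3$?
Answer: $\frac{25}{7} \approx 3.5714$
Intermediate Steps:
$S = 6$ ($S = 3 + 3 = 6$)
$P = 3$ ($P = 9 - 6 = 3$)
$M = 25$ ($M = 5 \cdot 5 = 25$)
$s = -210$ ($s = \left(-14\right) 15 = -210$)
$\frac{- 10 P M}{s} = \frac{\left(-10\right) 3 \cdot 25}{-210} = \left(-30\right) 25 \left(- \frac{1}{210}\right) = \left(-750\right) \left(- \frac{1}{210}\right) = \frac{25}{7}$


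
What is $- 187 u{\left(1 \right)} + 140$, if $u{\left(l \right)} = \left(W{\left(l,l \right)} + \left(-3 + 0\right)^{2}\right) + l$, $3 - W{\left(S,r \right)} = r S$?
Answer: $-2104$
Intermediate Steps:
$W{\left(S,r \right)} = 3 - S r$ ($W{\left(S,r \right)} = 3 - r S = 3 - S r$)
$u{\left(l \right)} = 12 + l - l^{2}$ ($u{\left(l \right)} = \left(\left(3 - l l\right) + \left(-3 + 0\right)^{2}\right) + l = \left(\left(3 - l^{2}\right) + \left(-3\right)^{2}\right) + l = \left(\left(3 - l^{2}\right) + 9\right) + l = \left(12 - l^{2}\right) + l = 12 + l - l^{2}$)
$- 187 u{\left(1 \right)} + 140 = - 187 \left(12 + 1 - 1^{2}\right) + 140 = - 187 \left(12 + 1 - 1\right) + 140 = \left(-187\right) 12 + 140 = -2244 + 140 = -2104$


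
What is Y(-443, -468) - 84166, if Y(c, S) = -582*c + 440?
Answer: 174100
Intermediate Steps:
Y(c, S) = 440 - 582*c
Y(-443, -468) - 84166 = (440 - 582*(-443)) - 84166 = (440 + 257826) - 84166 = 258266 - 84166 = 174100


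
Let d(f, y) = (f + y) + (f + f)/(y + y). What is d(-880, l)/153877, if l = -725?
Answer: -232549/22312165 ≈ -0.010423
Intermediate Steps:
d(f, y) = f + y + f/y (d(f, y) = (f + y) + (2*f)/((2*y)) = (f + y) + (2*f)*(1/(2*y)) = (f + y) + f/y = f + y + f/y)
d(-880, l)/153877 = (-880 - 725 - 880/(-725))/153877 = (-880 - 725 - 880*(-1/725))*(1/153877) = (-880 - 725 + 176/145)*(1/153877) = -232549/145*1/153877 = -232549/22312165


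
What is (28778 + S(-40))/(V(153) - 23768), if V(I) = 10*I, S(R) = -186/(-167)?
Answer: -2403056/1856873 ≈ -1.2941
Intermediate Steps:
S(R) = 186/167 (S(R) = -186*(-1/167) = 186/167)
(28778 + S(-40))/(V(153) - 23768) = (28778 + 186/167)/(10*153 - 23768) = 4806112/(167*(1530 - 23768)) = (4806112/167)/(-22238) = (4806112/167)*(-1/22238) = -2403056/1856873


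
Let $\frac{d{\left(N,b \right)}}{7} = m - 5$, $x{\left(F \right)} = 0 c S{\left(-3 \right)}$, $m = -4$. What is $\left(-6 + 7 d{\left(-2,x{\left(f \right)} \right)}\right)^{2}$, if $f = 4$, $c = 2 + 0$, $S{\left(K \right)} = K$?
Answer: $199809$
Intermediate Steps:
$c = 2$
$x{\left(F \right)} = 0$ ($x{\left(F \right)} = 0 \cdot 2 \left(-3\right) = 0 \left(-3\right) = 0$)
$d{\left(N,b \right)} = -63$ ($d{\left(N,b \right)} = 7 \left(-4 - 5\right) = 7 \left(-9\right) = -63$)
$\left(-6 + 7 d{\left(-2,x{\left(f \right)} \right)}\right)^{2} = \left(-6 + 7 \left(-63\right)\right)^{2} = \left(-6 - 441\right)^{2} = \left(-447\right)^{2} = 199809$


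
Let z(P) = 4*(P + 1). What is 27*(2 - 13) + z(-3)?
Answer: -305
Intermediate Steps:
z(P) = 4 + 4*P (z(P) = 4*(1 + P) = 4 + 4*P)
27*(2 - 13) + z(-3) = 27*(2 - 13) + (4 + 4*(-3)) = 27*(-11) + (4 - 12) = -297 - 8 = -305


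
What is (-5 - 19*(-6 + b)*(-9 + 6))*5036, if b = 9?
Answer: 835976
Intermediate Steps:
(-5 - 19*(-6 + b)*(-9 + 6))*5036 = (-5 - 19*(-6 + 9)*(-9 + 6))*5036 = (-5 - 57*(-3))*5036 = (-5 - 19*(-9))*5036 = (-5 + 171)*5036 = 166*5036 = 835976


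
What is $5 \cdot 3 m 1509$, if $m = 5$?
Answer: $113175$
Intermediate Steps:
$5 \cdot 3 m 1509 = 5 \cdot 3 \cdot 5 \cdot 1509 = 15 \cdot 5 \cdot 1509 = 75 \cdot 1509 = 113175$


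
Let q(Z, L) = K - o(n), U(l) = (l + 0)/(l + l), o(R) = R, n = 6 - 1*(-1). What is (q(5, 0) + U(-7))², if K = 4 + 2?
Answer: ¼ ≈ 0.25000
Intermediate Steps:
n = 7 (n = 6 + 1 = 7)
K = 6
U(l) = ½ (U(l) = l/((2*l)) = l*(1/(2*l)) = ½)
q(Z, L) = -1 (q(Z, L) = 6 - 1*7 = 6 - 7 = -1)
(q(5, 0) + U(-7))² = (-1 + ½)² = (-½)² = ¼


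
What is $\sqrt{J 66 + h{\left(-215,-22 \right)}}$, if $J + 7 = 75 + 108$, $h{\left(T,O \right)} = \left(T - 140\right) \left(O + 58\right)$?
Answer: $2 i \sqrt{291} \approx 34.117 i$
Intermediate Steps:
$h{\left(T,O \right)} = \left(-140 + T\right) \left(58 + O\right)$
$J = 176$ ($J = -7 + \left(75 + 108\right) = -7 + 183 = 176$)
$\sqrt{J 66 + h{\left(-215,-22 \right)}} = \sqrt{176 \cdot 66 - 12780} = \sqrt{11616 + \left(-8120 + 3080 - 12470 + 4730\right)} = \sqrt{11616 - 12780} = \sqrt{-1164} = 2 i \sqrt{291}$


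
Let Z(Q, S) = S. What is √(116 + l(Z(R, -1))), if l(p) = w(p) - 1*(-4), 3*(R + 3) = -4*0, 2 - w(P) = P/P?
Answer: 11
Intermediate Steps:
w(P) = 1 (w(P) = 2 - P/P = 2 - 1*1 = 2 - 1 = 1)
R = -3 (R = -3 + (-4*0)/3 = -3 + (⅓)*0 = -3 + 0 = -3)
l(p) = 5 (l(p) = 1 - 1*(-4) = 1 + 4 = 5)
√(116 + l(Z(R, -1))) = √(116 + 5) = √121 = 11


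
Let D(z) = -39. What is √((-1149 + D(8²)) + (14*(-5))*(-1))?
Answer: I*√1118 ≈ 33.437*I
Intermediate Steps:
√((-1149 + D(8²)) + (14*(-5))*(-1)) = √((-1149 - 39) + (14*(-5))*(-1)) = √(-1188 - 70*(-1)) = √(-1188 + 70) = √(-1118) = I*√1118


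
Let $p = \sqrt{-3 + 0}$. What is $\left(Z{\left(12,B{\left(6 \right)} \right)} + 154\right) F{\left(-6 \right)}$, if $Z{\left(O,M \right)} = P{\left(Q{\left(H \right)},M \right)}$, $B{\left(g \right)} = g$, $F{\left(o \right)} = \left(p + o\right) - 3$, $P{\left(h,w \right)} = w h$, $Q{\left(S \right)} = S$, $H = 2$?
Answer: $-1494 + 166 i \sqrt{3} \approx -1494.0 + 287.52 i$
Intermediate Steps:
$p = i \sqrt{3}$ ($p = \sqrt{-3} = i \sqrt{3} \approx 1.732 i$)
$P{\left(h,w \right)} = h w$
$F{\left(o \right)} = -3 + o + i \sqrt{3}$ ($F{\left(o \right)} = \left(i \sqrt{3} + o\right) - 3 = \left(o + i \sqrt{3}\right) - 3 = -3 + o + i \sqrt{3}$)
$Z{\left(O,M \right)} = 2 M$
$\left(Z{\left(12,B{\left(6 \right)} \right)} + 154\right) F{\left(-6 \right)} = \left(2 \cdot 6 + 154\right) \left(-3 - 6 + i \sqrt{3}\right) = \left(12 + 154\right) \left(-9 + i \sqrt{3}\right) = 166 \left(-9 + i \sqrt{3}\right) = -1494 + 166 i \sqrt{3}$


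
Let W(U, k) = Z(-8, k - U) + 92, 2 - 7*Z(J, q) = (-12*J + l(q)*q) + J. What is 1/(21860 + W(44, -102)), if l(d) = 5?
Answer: 1/22044 ≈ 4.5364e-5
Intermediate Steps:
Z(J, q) = 2/7 - 5*q/7 + 11*J/7 (Z(J, q) = 2/7 - ((-12*J + 5*q) + J)/7 = 2/7 - (-11*J + 5*q)/7 = 2/7 + (-5*q/7 + 11*J/7) = 2/7 - 5*q/7 + 11*J/7)
W(U, k) = 558/7 - 5*k/7 + 5*U/7 (W(U, k) = (2/7 - 5*(k - U)/7 + (11/7)*(-8)) + 92 = (2/7 + (-5*k/7 + 5*U/7) - 88/7) + 92 = (-86/7 - 5*k/7 + 5*U/7) + 92 = 558/7 - 5*k/7 + 5*U/7)
1/(21860 + W(44, -102)) = 1/(21860 + (558/7 - 5/7*(-102) + (5/7)*44)) = 1/(21860 + (558/7 + 510/7 + 220/7)) = 1/(21860 + 184) = 1/22044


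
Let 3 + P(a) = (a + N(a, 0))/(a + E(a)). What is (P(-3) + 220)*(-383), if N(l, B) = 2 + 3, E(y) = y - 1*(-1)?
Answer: -414789/5 ≈ -82958.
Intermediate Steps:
E(y) = 1 + y (E(y) = y + 1 = 1 + y)
N(l, B) = 5
P(a) = -3 + (5 + a)/(1 + 2*a) (P(a) = -3 + (a + 5)/(a + (1 + a)) = -3 + (5 + a)/(1 + 2*a))
(P(-3) + 220)*(-383) = ((2 - 5*(-3))/(1 + 2*(-3)) + 220)*(-383) = ((2 + 15)/(1 - 6) + 220)*(-383) = (17/(-5) + 220)*(-383) = (-⅕*17 + 220)*(-383) = (-17/5 + 220)*(-383) = (1083/5)*(-383) = -414789/5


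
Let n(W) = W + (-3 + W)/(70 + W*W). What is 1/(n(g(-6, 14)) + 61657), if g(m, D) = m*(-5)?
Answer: 970/59836417 ≈ 1.6211e-5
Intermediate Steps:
g(m, D) = -5*m
n(W) = W + (-3 + W)/(70 + W**2)
1/(n(g(-6, 14)) + 61657) = 1/((-3 + (-5*(-6))**3 + 71*(-5*(-6)))/(70 + (-5*(-6))**2) + 61657) = 1/((-3 + 30**3 + 71*30)/(70 + 30**2) + 61657) = 1/((-3 + 27000 + 2130)/(70 + 900) + 61657) = 1/(29127/970 + 61657) = 1/(59836417/970) = 970/59836417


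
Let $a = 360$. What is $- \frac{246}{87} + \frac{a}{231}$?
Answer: $- \frac{2834}{2233} \approx -1.2691$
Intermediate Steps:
$- \frac{246}{87} + \frac{a}{231} = - \frac{246}{87} + \frac{360}{231} = \left(-246\right) \frac{1}{87} + 360 \cdot \frac{1}{231} = - \frac{82}{29} + \frac{120}{77} = - \frac{2834}{2233}$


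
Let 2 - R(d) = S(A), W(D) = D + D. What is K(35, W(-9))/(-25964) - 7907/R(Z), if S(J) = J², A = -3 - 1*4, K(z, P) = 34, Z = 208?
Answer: 102647875/610154 ≈ 168.23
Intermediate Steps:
W(D) = 2*D
A = -7 (A = -3 - 4 = -7)
R(d) = -47 (R(d) = 2 - 1*(-7)² = 2 - 1*49 = 2 - 49 = -47)
K(35, W(-9))/(-25964) - 7907/R(Z) = 34/(-25964) - 7907/(-47) = 34*(-1/25964) - 7907*(-1/47) = -17/12982 + 7907/47 = 102647875/610154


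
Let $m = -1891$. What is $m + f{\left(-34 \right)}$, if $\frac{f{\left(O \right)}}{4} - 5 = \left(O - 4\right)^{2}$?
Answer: $3905$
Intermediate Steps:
$f{\left(O \right)} = 20 + 4 \left(-4 + O\right)^{2}$ ($f{\left(O \right)} = 20 + 4 \left(O - 4\right)^{2} = 20 + 4 \left(-4 + O\right)^{2}$)
$m + f{\left(-34 \right)} = -1891 + \left(20 + 4 \left(-4 - 34\right)^{2}\right) = -1891 + \left(20 + 4 \left(-38\right)^{2}\right) = -1891 + \left(20 + 4 \cdot 1444\right) = -1891 + \left(20 + 5776\right) = -1891 + 5796 = 3905$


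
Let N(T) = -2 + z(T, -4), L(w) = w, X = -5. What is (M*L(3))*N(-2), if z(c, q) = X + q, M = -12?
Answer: 396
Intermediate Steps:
z(c, q) = -5 + q
N(T) = -11 (N(T) = -2 + (-5 - 4) = -2 - 9 = -11)
(M*L(3))*N(-2) = -12*3*(-11) = -36*(-11) = 396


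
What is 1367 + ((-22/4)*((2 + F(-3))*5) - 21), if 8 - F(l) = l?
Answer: 1977/2 ≈ 988.50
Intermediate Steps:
F(l) = 8 - l
1367 + ((-22/4)*((2 + F(-3))*5) - 21) = 1367 + ((-22/4)*((2 + (8 - 1*(-3)))*5) - 21) = 1367 + ((-22*1/4)*((2 + (8 + 3))*5) - 21) = 1367 + (-11*(2 + 11)*5/2 - 21) = 1367 + (-143*5/2 - 21) = 1367 + (-11/2*65 - 21) = 1367 + (-715/2 - 21) = 1367 - 757/2 = 1977/2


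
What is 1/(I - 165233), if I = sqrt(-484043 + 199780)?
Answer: -165233/27302228552 - I*sqrt(284263)/27302228552 ≈ -6.052e-6 - 1.9528e-8*I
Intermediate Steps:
I = I*sqrt(284263) (I = sqrt(-284263) = I*sqrt(284263) ≈ 533.16*I)
1/(I - 165233) = 1/(I*sqrt(284263) - 165233) = 1/(-165233 + I*sqrt(284263))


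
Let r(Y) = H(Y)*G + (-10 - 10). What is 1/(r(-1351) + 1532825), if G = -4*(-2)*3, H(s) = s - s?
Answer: 1/1532805 ≈ 6.5240e-7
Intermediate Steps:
H(s) = 0
G = 24 (G = 8*3 = 24)
r(Y) = -20 (r(Y) = 0*24 + (-10 - 10) = 0 - 20 = -20)
1/(r(-1351) + 1532825) = 1/(-20 + 1532825) = 1/1532805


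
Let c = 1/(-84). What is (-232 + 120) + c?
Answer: -9409/84 ≈ -112.01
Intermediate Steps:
c = -1/84 ≈ -0.011905
(-232 + 120) + c = (-232 + 120) - 1/84 = -112 - 1/84 = -9409/84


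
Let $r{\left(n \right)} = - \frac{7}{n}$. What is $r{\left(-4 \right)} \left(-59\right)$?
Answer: $- \frac{413}{4} \approx -103.25$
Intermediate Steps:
$r{\left(-4 \right)} \left(-59\right) = - \frac{7}{-4} \left(-59\right) = \left(-7\right) \left(- \frac{1}{4}\right) \left(-59\right) = \frac{7}{4} \left(-59\right) = - \frac{413}{4}$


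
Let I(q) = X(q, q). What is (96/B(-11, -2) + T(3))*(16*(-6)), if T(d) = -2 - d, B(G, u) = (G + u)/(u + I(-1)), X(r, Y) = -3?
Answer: -39840/13 ≈ -3064.6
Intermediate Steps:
I(q) = -3
B(G, u) = (G + u)/(-3 + u) (B(G, u) = (G + u)/(u - 3) = (G + u)/(-3 + u))
(96/B(-11, -2) + T(3))*(16*(-6)) = (96/(((-11 - 2)/(-3 - 2))) + (-2 - 1*3))*(16*(-6)) = (96/((-13/(-5))) + (-2 - 3))*(-96) = (96/((-⅕*(-13))) - 5)*(-96) = (96/(13/5) - 5)*(-96) = (96*(5/13) - 5)*(-96) = (480/13 - 5)*(-96) = (415/13)*(-96) = -39840/13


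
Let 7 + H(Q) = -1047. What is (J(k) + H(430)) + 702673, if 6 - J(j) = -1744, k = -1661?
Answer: 703369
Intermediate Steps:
H(Q) = -1054 (H(Q) = -7 - 1047 = -1054)
J(j) = 1750 (J(j) = 6 - 1*(-1744) = 6 + 1744 = 1750)
(J(k) + H(430)) + 702673 = (1750 - 1054) + 702673 = 696 + 702673 = 703369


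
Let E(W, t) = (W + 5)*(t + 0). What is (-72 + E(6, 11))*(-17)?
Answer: -833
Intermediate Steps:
E(W, t) = t*(5 + W) (E(W, t) = (5 + W)*t = t*(5 + W))
(-72 + E(6, 11))*(-17) = (-72 + 11*(5 + 6))*(-17) = (-72 + 11*11)*(-17) = (-72 + 121)*(-17) = 49*(-17) = -833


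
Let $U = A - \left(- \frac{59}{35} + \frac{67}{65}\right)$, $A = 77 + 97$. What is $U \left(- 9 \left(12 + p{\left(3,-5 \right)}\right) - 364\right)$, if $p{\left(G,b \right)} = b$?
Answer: $- \frac{4847548}{65} \approx -74578.0$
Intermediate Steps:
$A = 174$
$U = \frac{79468}{455}$ ($U = 174 - \left(- \frac{59}{35} + \frac{67}{65}\right) = 174 - - \frac{298}{455} = 174 + \left(- \frac{67}{65} + \frac{59}{35}\right) = 174 + \frac{298}{455} = \frac{79468}{455} \approx 174.66$)
$U \left(- 9 \left(12 + p{\left(3,-5 \right)}\right) - 364\right) = \frac{79468 \left(- 9 \left(12 - 5\right) - 364\right)}{455} = \frac{79468 \left(\left(-9\right) 7 - 364\right)}{455} = \frac{79468 \left(-63 - 364\right)}{455} = \frac{79468}{455} \left(-427\right) = - \frac{4847548}{65}$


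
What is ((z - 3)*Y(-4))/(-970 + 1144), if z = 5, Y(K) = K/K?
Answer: 1/87 ≈ 0.011494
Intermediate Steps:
Y(K) = 1
((z - 3)*Y(-4))/(-970 + 1144) = ((5 - 3)*1)/(-970 + 1144) = (2*1)/174 = 2*(1/174) = 1/87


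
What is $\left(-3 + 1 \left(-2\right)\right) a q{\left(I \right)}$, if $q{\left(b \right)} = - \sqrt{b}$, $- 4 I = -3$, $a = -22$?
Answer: $- 55 \sqrt{3} \approx -95.263$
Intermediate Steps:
$I = \frac{3}{4}$ ($I = \left(- \frac{1}{4}\right) \left(-3\right) = \frac{3}{4} \approx 0.75$)
$\left(-3 + 1 \left(-2\right)\right) a q{\left(I \right)} = \left(-3 + 1 \left(-2\right)\right) \left(-22\right) \left(- \sqrt{\frac{3}{4}}\right) = \left(-3 - 2\right) \left(-22\right) \left(- \frac{\sqrt{3}}{2}\right) = \left(-5\right) \left(-22\right) \left(- \frac{\sqrt{3}}{2}\right) = 110 \left(- \frac{\sqrt{3}}{2}\right) = - 55 \sqrt{3}$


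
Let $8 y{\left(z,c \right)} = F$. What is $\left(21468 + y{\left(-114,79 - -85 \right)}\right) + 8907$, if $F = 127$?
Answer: $\frac{243127}{8} \approx 30391.0$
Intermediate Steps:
$y{\left(z,c \right)} = \frac{127}{8}$ ($y{\left(z,c \right)} = \frac{1}{8} \cdot 127 = \frac{127}{8}$)
$\left(21468 + y{\left(-114,79 - -85 \right)}\right) + 8907 = \left(21468 + \frac{127}{8}\right) + 8907 = \frac{171871}{8} + 8907 = \frac{243127}{8}$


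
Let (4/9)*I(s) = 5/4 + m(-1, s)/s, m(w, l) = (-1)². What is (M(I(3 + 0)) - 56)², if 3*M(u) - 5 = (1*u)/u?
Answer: 2916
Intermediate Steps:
m(w, l) = 1
I(s) = 45/16 + 9/(4*s) (I(s) = 9*(5/4 + 1/s)/4 = 45/16 + 9/(4*s))
M(u) = 2 (M(u) = 5/3 + ((1*u)/u)/3 = 5/3 + (u/u)/3 = 5/3 + (⅓)*1 = 5/3 + ⅓ = 2)
(M(I(3 + 0)) - 56)² = (2 - 56)² = (-54)² = 2916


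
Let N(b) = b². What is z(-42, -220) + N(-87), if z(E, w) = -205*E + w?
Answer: 15959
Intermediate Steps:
z(E, w) = w - 205*E
z(-42, -220) + N(-87) = (-220 - 205*(-42)) + (-87)² = (-220 + 8610) + 7569 = 8390 + 7569 = 15959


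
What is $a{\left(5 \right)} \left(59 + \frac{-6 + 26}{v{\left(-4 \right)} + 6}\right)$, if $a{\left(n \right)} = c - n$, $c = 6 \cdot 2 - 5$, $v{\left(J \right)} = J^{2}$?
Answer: $\frac{1318}{11} \approx 119.82$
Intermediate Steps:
$c = 7$ ($c = 12 - 5 = 7$)
$a{\left(n \right)} = 7 - n$
$a{\left(5 \right)} \left(59 + \frac{-6 + 26}{v{\left(-4 \right)} + 6}\right) = \left(7 - 5\right) \left(59 + \frac{-6 + 26}{\left(-4\right)^{2} + 6}\right) = \left(7 - 5\right) \left(59 + \frac{20}{16 + 6}\right) = 2 \left(59 + \frac{20}{22}\right) = 2 \left(59 + 20 \cdot \frac{1}{22}\right) = 2 \left(59 + \frac{10}{11}\right) = 2 \cdot \frac{659}{11} = \frac{1318}{11}$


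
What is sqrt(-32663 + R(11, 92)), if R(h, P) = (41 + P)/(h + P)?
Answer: 2*I*sqrt(86627017)/103 ≈ 180.73*I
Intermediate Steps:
R(h, P) = (41 + P)/(P + h)
sqrt(-32663 + R(11, 92)) = sqrt(-32663 + (41 + 92)/(92 + 11)) = sqrt(-32663 + 133/103) = sqrt(-3364156/103) = 2*I*sqrt(86627017)/103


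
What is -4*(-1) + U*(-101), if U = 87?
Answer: -8783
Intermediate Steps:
-4*(-1) + U*(-101) = -4*(-1) + 87*(-101) = 4 - 8787 = -8783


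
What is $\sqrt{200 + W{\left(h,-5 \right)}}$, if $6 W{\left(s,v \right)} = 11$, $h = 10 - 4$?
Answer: $\frac{\sqrt{7266}}{6} \approx 14.207$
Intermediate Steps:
$h = 6$ ($h = 10 - 4 = 6$)
$W{\left(s,v \right)} = \frac{11}{6}$ ($W{\left(s,v \right)} = \frac{1}{6} \cdot 11 = \frac{11}{6}$)
$\sqrt{200 + W{\left(h,-5 \right)}} = \sqrt{200 + \frac{11}{6}} = \sqrt{\frac{1211}{6}} = \frac{\sqrt{7266}}{6}$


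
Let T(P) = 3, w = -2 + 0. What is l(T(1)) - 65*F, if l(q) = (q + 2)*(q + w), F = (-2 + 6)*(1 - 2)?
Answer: 265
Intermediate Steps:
w = -2
F = -4 (F = 4*(-1) = -4)
l(q) = (-2 + q)*(2 + q) (l(q) = (q + 2)*(q - 2) = (2 + q)*(-2 + q) = (-2 + q)*(2 + q))
l(T(1)) - 65*F = (-4 + 3²) - 65*(-4) = (-4 + 9) + 260 = 5 + 260 = 265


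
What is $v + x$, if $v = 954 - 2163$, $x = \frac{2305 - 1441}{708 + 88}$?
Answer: $- \frac{240375}{199} \approx -1207.9$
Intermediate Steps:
$x = \frac{216}{199}$ ($x = \frac{864}{796} = 864 \cdot \frac{1}{796} = \frac{216}{199} \approx 1.0854$)
$v = -1209$ ($v = 954 - 2163 = -1209$)
$v + x = -1209 + \frac{216}{199} = - \frac{240375}{199}$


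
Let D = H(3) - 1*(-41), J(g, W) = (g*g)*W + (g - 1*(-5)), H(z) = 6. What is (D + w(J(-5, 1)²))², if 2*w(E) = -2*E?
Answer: 334084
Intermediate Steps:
J(g, W) = 5 + g + W*g² (J(g, W) = g²*W + (g + 5) = W*g² + (5 + g) = 5 + g + W*g²)
D = 47 (D = 6 - 1*(-41) = 6 + 41 = 47)
w(E) = -E (w(E) = (-2*E)/2 = -E)
(D + w(J(-5, 1)²))² = (47 - (5 - 5 + 1*(-5)²)²)² = (47 - (5 - 5 + 1*25)²)² = (47 - (5 - 5 + 25)²)² = (47 - 1*25²)² = (47 - 1*625)² = (47 - 625)² = (-578)² = 334084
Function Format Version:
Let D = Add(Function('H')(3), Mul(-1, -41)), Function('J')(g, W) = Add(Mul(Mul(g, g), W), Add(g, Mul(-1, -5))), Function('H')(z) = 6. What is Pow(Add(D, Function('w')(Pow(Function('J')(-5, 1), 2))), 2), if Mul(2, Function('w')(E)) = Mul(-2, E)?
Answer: 334084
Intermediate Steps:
Function('J')(g, W) = Add(5, g, Mul(W, Pow(g, 2))) (Function('J')(g, W) = Add(Mul(Pow(g, 2), W), Add(g, 5)) = Add(Mul(W, Pow(g, 2)), Add(5, g)) = Add(5, g, Mul(W, Pow(g, 2))))
D = 47 (D = Add(6, Mul(-1, -41)) = Add(6, 41) = 47)
Function('w')(E) = Mul(-1, E) (Function('w')(E) = Mul(Rational(1, 2), Mul(-2, E)) = Mul(-1, E))
Pow(Add(D, Function('w')(Pow(Function('J')(-5, 1), 2))), 2) = Pow(Add(47, Mul(-1, Pow(Add(5, -5, Mul(1, Pow(-5, 2))), 2))), 2) = Pow(Add(47, Mul(-1, Pow(Add(5, -5, Mul(1, 25)), 2))), 2) = Pow(Add(47, Mul(-1, Pow(Add(5, -5, 25), 2))), 2) = Pow(Add(47, Mul(-1, Pow(25, 2))), 2) = Pow(Add(47, Mul(-1, 625)), 2) = Pow(Add(47, -625), 2) = Pow(-578, 2) = 334084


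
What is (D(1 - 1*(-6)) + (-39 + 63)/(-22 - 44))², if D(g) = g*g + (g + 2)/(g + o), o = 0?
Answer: 14776336/5929 ≈ 2492.2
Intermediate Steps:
D(g) = g² + (2 + g)/g (D(g) = g*g + (g + 2)/(g + 0) = g² + (2 + g)/g)
(D(1 - 1*(-6)) + (-39 + 63)/(-22 - 44))² = ((2 + (1 - 1*(-6)) + (1 - 1*(-6))³)/(1 - 1*(-6)) + (-39 + 63)/(-22 - 44))² = ((2 + (1 + 6) + (1 + 6)³)/(1 + 6) + 24/(-66))² = ((2 + 7 + 7³)/7 + 24*(-1/66))² = ((2 + 7 + 343)/7 - 4/11)² = ((⅐)*352 - 4/11)² = (352/7 - 4/11)² = (3844/77)² = 14776336/5929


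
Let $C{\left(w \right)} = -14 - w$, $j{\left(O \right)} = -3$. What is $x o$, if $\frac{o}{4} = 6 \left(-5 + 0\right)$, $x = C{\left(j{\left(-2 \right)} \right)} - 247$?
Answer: $30960$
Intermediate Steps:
$x = -258$ ($x = \left(-14 - -3\right) - 247 = \left(-14 + 3\right) - 247 = -11 - 247 = -258$)
$o = -120$ ($o = 4 \cdot 6 \left(-5 + 0\right) = 4 \cdot 6 \left(-5\right) = 4 \left(-30\right) = -120$)
$x o = \left(-258\right) \left(-120\right) = 30960$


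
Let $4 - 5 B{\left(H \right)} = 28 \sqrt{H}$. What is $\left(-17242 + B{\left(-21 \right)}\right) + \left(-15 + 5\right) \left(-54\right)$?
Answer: $- \frac{83506}{5} - \frac{28 i \sqrt{21}}{5} \approx -16701.0 - 25.662 i$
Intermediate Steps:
$B{\left(H \right)} = \frac{4}{5} - \frac{28 \sqrt{H}}{5}$
$\left(-17242 + B{\left(-21 \right)}\right) + \left(-15 + 5\right) \left(-54\right) = \left(-17242 + \left(\frac{4}{5} - \frac{28 \sqrt{-21}}{5}\right)\right) + \left(-15 + 5\right) \left(-54\right) = \left(-17242 + \left(\frac{4}{5} - \frac{28 i \sqrt{21}}{5}\right)\right) - -540 = \left(-17242 + \left(\frac{4}{5} - \frac{28 i \sqrt{21}}{5}\right)\right) + 540 = \left(- \frac{86206}{5} - \frac{28 i \sqrt{21}}{5}\right) + 540 = - \frac{83506}{5} - \frac{28 i \sqrt{21}}{5}$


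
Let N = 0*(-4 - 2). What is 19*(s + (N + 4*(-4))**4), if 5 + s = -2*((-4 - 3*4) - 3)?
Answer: 1245811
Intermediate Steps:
N = 0 (N = 0*(-6) = 0)
s = 33 (s = -5 - 2*((-4 - 3*4) - 3) = -5 - 2*((-4 - 12) - 3) = -5 - 2*(-16 - 3) = -5 - 2*(-19) = -5 + 38 = 33)
19*(s + (N + 4*(-4))**4) = 19*(33 + (0 + 4*(-4))**4) = 19*(33 + (0 - 16)**4) = 19*(33 + (-16)**4) = 19*(33 + 65536) = 19*65569 = 1245811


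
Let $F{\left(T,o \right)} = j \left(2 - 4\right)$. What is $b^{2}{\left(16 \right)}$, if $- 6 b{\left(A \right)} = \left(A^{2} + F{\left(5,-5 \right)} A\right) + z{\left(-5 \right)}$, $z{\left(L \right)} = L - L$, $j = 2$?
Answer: $1024$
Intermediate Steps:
$F{\left(T,o \right)} = -4$ ($F{\left(T,o \right)} = 2 \left(2 - 4\right) = 2 \left(-2\right) = -4$)
$z{\left(L \right)} = 0$
$b{\left(A \right)} = - \frac{A^{2}}{6} + \frac{2 A}{3}$ ($b{\left(A \right)} = - \frac{\left(A^{2} - 4 A\right) + 0}{6} = - \frac{A^{2} - 4 A}{6} = - \frac{A^{2}}{6} + \frac{2 A}{3}$)
$b^{2}{\left(16 \right)} = \left(\frac{1}{6} \cdot 16 \left(4 - 16\right)\right)^{2} = \left(\frac{1}{6} \cdot 16 \left(-12\right)\right)^{2} = \left(-32\right)^{2} = 1024$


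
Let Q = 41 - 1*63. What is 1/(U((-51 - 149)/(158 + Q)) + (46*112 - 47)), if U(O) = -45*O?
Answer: 17/87910 ≈ 0.00019338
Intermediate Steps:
Q = -22 (Q = 41 - 63 = -22)
1/(U((-51 - 149)/(158 + Q)) + (46*112 - 47)) = 1/(-45*(-51 - 149)/(158 - 22) + (46*112 - 47)) = 1/(-(-9000)/136 + (5152 - 47)) = 1/(-(-9000)/136 + 5105) = 1/(-45*(-25/17) + 5105) = 1/(1125/17 + 5105) = 1/(87910/17) = 17/87910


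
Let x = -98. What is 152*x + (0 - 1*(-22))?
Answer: -14874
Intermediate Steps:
152*x + (0 - 1*(-22)) = 152*(-98) + (0 - 1*(-22)) = -14896 + (0 + 22) = -14896 + 22 = -14874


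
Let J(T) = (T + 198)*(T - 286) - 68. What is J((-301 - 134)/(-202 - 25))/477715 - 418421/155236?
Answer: -10754764774160419/3821316734016460 ≈ -2.8144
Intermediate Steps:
J(T) = -68 + (-286 + T)*(198 + T) (J(T) = (198 + T)*(-286 + T) - 68 = (-286 + T)*(198 + T) - 68 = -68 + (-286 + T)*(198 + T))
J((-301 - 134)/(-202 - 25))/477715 - 418421/155236 = (-56696 + ((-301 - 134)/(-202 - 25))² - 88*(-301 - 134)/(-202 - 25))/477715 - 418421/155236 = (-56696 + (-435/(-227))² - (-38280)/(-227))*(1/477715) - 418421*1/155236 = (-56696 + (-435*(-1/227))² - (-38280)*(-1)/227)*(1/477715) - 418421/155236 = (-56696 + (435/227)² - 88*435/227)*(1/477715) - 418421/155236 = (-56696 + 189225/51529 - 38280/227)*(1/477715) - 418421/155236 = -2929988519/51529*1/477715 - 418421/155236 = -2929988519/24616176235 - 418421/155236 = -10754764774160419/3821316734016460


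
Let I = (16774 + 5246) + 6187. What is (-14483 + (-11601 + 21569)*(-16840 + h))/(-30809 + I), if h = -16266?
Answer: 330015091/2602 ≈ 1.2683e+5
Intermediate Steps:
I = 28207 (I = 22020 + 6187 = 28207)
(-14483 + (-11601 + 21569)*(-16840 + h))/(-30809 + I) = (-14483 + (-11601 + 21569)*(-16840 - 16266))/(-30809 + 28207) = (-14483 + 9968*(-33106))/(-2602) = (-14483 - 330000608)*(-1/2602) = -330015091*(-1/2602) = 330015091/2602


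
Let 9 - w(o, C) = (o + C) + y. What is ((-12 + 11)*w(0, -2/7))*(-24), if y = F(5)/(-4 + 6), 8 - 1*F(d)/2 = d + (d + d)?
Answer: 2736/7 ≈ 390.86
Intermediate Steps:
F(d) = 16 - 6*d (F(d) = 16 - 2*(d + (d + d)) = 16 - 2*(d + 2*d) = 16 - 6*d)
y = -7 (y = (16 - 6*5)/(-4 + 6) = (16 - 30)/2 = -14*½ = -7)
w(o, C) = 16 - C - o (w(o, C) = 9 - ((o + C) - 7) = 9 - ((C + o) - 7) = 9 - (-7 + C + o) = 9 + (7 - C - o) = 16 - C - o)
((-12 + 11)*w(0, -2/7))*(-24) = ((-12 + 11)*(16 - (-2)/7 - 1*0))*(-24) = -(16 - (-2)/7 + 0)*(-24) = -(16 - 1*(-2/7) + 0)*(-24) = -(16 + 2/7 + 0)*(-24) = -1*114/7*(-24) = -114/7*(-24) = 2736/7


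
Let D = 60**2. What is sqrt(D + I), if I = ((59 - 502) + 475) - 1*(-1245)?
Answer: sqrt(4877) ≈ 69.836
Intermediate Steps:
D = 3600
I = 1277 (I = (-443 + 475) + 1245 = 32 + 1245 = 1277)
sqrt(D + I) = sqrt(3600 + 1277) = sqrt(4877)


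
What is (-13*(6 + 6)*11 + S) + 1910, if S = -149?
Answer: 45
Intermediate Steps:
(-13*(6 + 6)*11 + S) + 1910 = (-13*(6 + 6)*11 - 149) + 1910 = (-13*12*11 - 149) + 1910 = (-156*11 - 149) + 1910 = (-1716 - 149) + 1910 = -1865 + 1910 = 45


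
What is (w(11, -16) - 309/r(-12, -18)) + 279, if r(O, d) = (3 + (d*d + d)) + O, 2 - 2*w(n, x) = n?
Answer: 54145/198 ≈ 273.46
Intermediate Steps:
w(n, x) = 1 - n/2
r(O, d) = 3 + O + d + d² (r(O, d) = (3 + (d² + d)) + O = (3 + (d + d²)) + O = (3 + d + d²) + O = 3 + O + d + d²)
(w(11, -16) - 309/r(-12, -18)) + 279 = ((1 - ½*11) - 309/(3 - 12 - 18 + (-18)²)) + 279 = ((1 - 11/2) - 309/(3 - 12 - 18 + 324)) + 279 = (-9/2 - 309/297) + 279 = (-9/2 - 309*1/297) + 279 = (-9/2 - 103/99) + 279 = -1097/198 + 279 = 54145/198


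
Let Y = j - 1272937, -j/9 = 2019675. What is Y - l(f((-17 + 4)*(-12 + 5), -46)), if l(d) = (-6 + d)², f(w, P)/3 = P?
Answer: -19470748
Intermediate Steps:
j = -18177075 (j = -9*2019675 = -18177075)
f(w, P) = 3*P
Y = -19450012 (Y = -18177075 - 1272937 = -19450012)
Y - l(f((-17 + 4)*(-12 + 5), -46)) = -19450012 - (-6 + 3*(-46))² = -19450012 - (-6 - 138)² = -19450012 - 1*(-144)² = -19450012 - 1*20736 = -19450012 - 20736 = -19470748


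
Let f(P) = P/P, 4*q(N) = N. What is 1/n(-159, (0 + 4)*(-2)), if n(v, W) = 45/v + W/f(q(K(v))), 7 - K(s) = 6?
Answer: -53/439 ≈ -0.12073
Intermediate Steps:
K(s) = 1 (K(s) = 7 - 1*6 = 7 - 6 = 1)
q(N) = N/4
f(P) = 1
n(v, W) = W + 45/v (n(v, W) = 45/v + W/1 = 45/v + W*1 = 45/v + W = W + 45/v)
1/n(-159, (0 + 4)*(-2)) = 1/((0 + 4)*(-2) + 45/(-159)) = 1/(4*(-2) + 45*(-1/159)) = 1/(-8 - 15/53) = 1/(-439/53) = -53/439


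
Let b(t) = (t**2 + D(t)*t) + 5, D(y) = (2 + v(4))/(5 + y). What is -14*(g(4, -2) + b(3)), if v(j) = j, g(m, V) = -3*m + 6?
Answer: -287/2 ≈ -143.50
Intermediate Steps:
g(m, V) = 6 - 3*m
D(y) = 6/(5 + y) (D(y) = (2 + 4)/(5 + y) = 6/(5 + y))
b(t) = 5 + t**2 + 6*t/(5 + t) (b(t) = (t**2 + (6/(5 + t))*t) + 5 = (t**2 + 6*t/(5 + t)) + 5 = 5 + t**2 + 6*t/(5 + t))
-14*(g(4, -2) + b(3)) = -14*((6 - 3*4) + (6*3 + (5 + 3)*(5 + 3**2))/(5 + 3)) = -14*((6 - 12) + (18 + 8*(5 + 9))/8) = -14*(-6 + (18 + 8*14)/8) = -14*(-6 + (18 + 112)/8) = -14*(-6 + (1/8)*130) = -14*(-6 + 65/4) = -14*41/4 = -287/2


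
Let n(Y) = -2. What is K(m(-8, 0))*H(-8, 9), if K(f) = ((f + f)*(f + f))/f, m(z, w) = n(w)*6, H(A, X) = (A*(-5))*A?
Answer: 15360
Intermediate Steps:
H(A, X) = -5*A² (H(A, X) = (-5*A)*A = -5*A²)
m(z, w) = -12 (m(z, w) = -2*6 = -12)
K(f) = 4*f (K(f) = ((2*f)*(2*f))/f = (4*f²)/f = 4*f)
K(m(-8, 0))*H(-8, 9) = (4*(-12))*(-5*(-8)²) = -(-240)*64 = -48*(-320) = 15360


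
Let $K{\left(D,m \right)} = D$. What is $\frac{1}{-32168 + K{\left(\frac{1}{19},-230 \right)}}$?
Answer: $- \frac{19}{611191} \approx -3.1087 \cdot 10^{-5}$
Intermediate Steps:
$\frac{1}{-32168 + K{\left(\frac{1}{19},-230 \right)}} = \frac{1}{-32168 + \frac{1}{19}} = \frac{1}{- \frac{611191}{19}} = - \frac{19}{611191}$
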